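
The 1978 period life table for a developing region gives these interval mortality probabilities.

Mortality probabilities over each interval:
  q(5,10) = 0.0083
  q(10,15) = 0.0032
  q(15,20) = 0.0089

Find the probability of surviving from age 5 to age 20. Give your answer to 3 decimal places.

Chaining the interval survival probabilities: (1 − 0.0083) × (1 − 0.0032) × (1 − 0.0089).
= 0.9917 × 0.9968 × 0.9911 = 0.979729.

0.980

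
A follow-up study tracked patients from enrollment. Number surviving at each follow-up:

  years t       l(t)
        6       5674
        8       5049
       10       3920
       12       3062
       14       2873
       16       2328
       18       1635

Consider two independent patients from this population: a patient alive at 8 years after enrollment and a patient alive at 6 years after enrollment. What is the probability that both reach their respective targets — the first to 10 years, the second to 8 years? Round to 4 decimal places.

0.6909

p₁ = l(10)/l(8) = 3920/5049 = 0.776391; p₂ = l(8)/l(6) = 5049/5674 = 0.889848.
P(both) = p₁ × p₂ = 0.776391 × 0.889848 = 0.690870.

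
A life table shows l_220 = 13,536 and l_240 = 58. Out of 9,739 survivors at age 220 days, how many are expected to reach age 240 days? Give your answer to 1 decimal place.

The relevant probability is 58/13,536 = 0.004285.
Expected number = 9,739 × 0.004285 = 41.7.

41.7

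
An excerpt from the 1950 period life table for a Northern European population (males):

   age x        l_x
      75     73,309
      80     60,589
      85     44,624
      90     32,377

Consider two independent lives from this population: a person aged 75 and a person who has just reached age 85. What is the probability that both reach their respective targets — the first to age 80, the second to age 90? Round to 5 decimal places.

0.59966

p₁ = l_80/l_75 = 60,589/73,309 = 0.826488; p₂ = l_90/l_85 = 32,377/44,624 = 0.725551.
P(both) = p₁ × p₂ = 0.826488 × 0.725551 = 0.599659.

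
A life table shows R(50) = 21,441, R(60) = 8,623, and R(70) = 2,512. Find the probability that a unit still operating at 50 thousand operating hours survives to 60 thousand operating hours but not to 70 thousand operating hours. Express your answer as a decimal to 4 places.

0.2850

This is the probability of reaching 60 but not 70, conditional on being operational at 50: (R(60) − R(70)) / R(50).
= (8,623 − 2,512) / 21,441 = 6,111 / 21,441 = 0.285015.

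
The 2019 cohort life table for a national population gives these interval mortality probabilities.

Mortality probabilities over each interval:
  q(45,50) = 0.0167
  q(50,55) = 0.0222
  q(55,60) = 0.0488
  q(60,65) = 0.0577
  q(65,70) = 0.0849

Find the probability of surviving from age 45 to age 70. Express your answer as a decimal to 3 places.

P(survive 45→70) = (1 − 0.0167) × (1 − 0.0222) × (1 − 0.0488) × (1 − 0.0577) × (1 − 0.0849).
= 0.9833 × 0.9778 × 0.9512 × 0.9423 × 0.9151 = 0.788616.

0.789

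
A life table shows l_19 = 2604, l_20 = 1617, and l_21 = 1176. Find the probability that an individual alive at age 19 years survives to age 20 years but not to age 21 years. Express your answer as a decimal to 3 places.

This is the probability of reaching 20 but not 21, conditional on being alive at 19: (l_20 − l_21) / l_19.
= (1617 − 1176) / 2604 = 441 / 2604 = 0.169355.

0.169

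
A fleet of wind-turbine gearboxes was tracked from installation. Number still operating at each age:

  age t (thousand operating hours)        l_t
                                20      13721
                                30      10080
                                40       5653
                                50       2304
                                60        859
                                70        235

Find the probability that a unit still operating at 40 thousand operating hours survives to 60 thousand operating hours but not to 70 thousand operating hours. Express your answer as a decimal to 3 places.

This is the probability of reaching 60 but not 70, conditional on being operational at 40: (l_60 − l_70) / l_40.
= (859 − 235) / 5653 = 624 / 5653 = 0.110384.

0.110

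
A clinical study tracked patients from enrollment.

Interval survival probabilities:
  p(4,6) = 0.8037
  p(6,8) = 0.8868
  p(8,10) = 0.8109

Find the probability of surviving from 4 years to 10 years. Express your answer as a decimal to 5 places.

Chaining the interval survival probabilities: 0.8037 × 0.8868 × 0.8109.
= 0.577946.

0.57795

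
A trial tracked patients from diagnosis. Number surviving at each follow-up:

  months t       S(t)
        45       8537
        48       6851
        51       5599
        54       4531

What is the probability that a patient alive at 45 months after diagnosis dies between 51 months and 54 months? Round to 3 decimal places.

0.125

This is the probability of reaching 51 but not 54, conditional on being alive at 45: (S(51) − S(54)) / S(45).
= (5599 − 4531) / 8537 = 1068 / 8537 = 0.125102.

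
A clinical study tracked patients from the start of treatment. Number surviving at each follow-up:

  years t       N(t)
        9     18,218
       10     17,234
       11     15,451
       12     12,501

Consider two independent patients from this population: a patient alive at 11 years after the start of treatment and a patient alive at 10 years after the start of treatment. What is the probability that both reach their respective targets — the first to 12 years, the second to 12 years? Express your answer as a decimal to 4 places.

0.5869

p₁ = N(12)/N(11) = 12,501/15,451 = 0.809074; p₂ = N(12)/N(10) = 12,501/17,234 = 0.725368.
P(both) = p₁ × p₂ = 0.809074 × 0.725368 = 0.586876.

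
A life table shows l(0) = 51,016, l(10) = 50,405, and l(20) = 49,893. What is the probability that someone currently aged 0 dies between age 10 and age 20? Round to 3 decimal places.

0.010

This is the probability of reaching 10 but not 20, conditional on being alive at 0: (l(10) − l(20)) / l(0).
= (50,405 − 49,893) / 51,016 = 512 / 51,016 = 0.010036.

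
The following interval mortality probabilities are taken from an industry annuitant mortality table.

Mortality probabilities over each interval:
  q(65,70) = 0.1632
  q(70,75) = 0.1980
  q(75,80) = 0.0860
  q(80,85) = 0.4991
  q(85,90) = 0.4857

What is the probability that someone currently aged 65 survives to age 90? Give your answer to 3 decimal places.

0.158

Survival from 65 to 90 is the product of surviving each interval: (1 − 0.1632) × (1 − 0.1980) × (1 − 0.0860) × (1 − 0.4991) × (1 − 0.4857).
= 0.8368 × 0.8020 × 0.9140 × 0.5009 × 0.5143 = 0.158019.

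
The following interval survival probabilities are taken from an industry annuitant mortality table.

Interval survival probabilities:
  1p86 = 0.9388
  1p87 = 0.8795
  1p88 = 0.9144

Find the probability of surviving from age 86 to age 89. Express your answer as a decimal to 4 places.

0.7550

3p86 = 0.9388 × 0.8795 × 0.9144.
= 0.754997.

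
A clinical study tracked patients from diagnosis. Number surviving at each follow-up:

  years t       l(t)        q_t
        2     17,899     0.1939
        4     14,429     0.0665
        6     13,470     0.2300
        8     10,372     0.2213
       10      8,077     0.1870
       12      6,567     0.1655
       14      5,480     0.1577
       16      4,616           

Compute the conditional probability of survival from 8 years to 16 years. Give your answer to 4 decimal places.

0.4450

The conditional survival probability is l(16)/l(8) = 4,616/10,372 = 0.445044.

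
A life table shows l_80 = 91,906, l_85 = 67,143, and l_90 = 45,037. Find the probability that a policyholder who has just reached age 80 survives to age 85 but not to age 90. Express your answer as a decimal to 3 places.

0.241

This is the probability of reaching 85 but not 90, conditional on being alive at 80: (l_85 − l_90) / l_80.
= (67,143 − 45,037) / 91,906 = 22,106 / 91,906 = 0.240528.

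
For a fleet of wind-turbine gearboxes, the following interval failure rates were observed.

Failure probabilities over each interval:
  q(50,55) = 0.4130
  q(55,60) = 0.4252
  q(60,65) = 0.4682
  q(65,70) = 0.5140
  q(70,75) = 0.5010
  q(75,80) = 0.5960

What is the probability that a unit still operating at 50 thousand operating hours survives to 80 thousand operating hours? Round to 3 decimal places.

Chaining the interval survival probabilities: (1 − 0.4130) × (1 − 0.4252) × (1 − 0.4682) × (1 − 0.5140) × (1 − 0.5010) × (1 − 0.5960).
= 0.5870 × 0.5748 × 0.5318 × 0.4860 × 0.4990 × 0.4040 = 0.017580.

0.018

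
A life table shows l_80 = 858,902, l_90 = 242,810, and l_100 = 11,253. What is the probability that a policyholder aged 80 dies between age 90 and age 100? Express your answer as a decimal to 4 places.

We want 10|10q80 = (l_90 − l_100)/l_80.
This is the probability of reaching 90 but not 100, conditional on being alive at 80: (l_90 − l_100) / l_80.
= (242,810 − 11,253) / 858,902 = 231,557 / 858,902 = 0.269597.

0.2696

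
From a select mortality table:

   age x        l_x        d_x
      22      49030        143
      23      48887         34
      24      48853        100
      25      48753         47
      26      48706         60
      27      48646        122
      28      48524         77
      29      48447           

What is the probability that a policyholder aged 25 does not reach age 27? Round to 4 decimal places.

P(die before 27 | alive at 25) = 1 − l_27/l_25 = 1 − 48646/48753 = (107)/48753 = 0.002195.

0.0022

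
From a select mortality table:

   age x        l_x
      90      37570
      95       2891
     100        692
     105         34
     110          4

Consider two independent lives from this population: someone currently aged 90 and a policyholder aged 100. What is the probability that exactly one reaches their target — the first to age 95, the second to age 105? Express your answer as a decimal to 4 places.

p₁ = l_95/l_90 = 2891/37570 = 0.076950; p₂ = l_105/l_100 = 34/692 = 0.049133.
P(exactly one) = p₁(1−p₂) + (1−p₁)p₂ = 0.073169 + 0.045352 = 0.118521.

0.1185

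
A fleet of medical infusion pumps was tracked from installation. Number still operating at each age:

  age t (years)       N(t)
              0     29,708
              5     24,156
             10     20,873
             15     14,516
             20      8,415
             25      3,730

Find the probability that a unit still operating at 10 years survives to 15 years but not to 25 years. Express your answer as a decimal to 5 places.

This is the probability of reaching 15 but not 25, conditional on being operational at 10: (N(15) − N(25)) / N(10).
= (14,516 − 3,730) / 20,873 = 10,786 / 20,873 = 0.516744.

0.51674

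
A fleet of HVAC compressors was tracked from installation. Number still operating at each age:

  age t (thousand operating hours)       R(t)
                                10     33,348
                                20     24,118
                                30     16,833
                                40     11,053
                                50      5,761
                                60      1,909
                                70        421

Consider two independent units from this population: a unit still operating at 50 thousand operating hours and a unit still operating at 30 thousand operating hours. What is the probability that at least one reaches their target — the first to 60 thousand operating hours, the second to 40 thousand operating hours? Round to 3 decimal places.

0.770

p₁ = R(60)/R(50) = 1,909/5,761 = 0.331366; p₂ = R(40)/R(30) = 11,053/16,833 = 0.656627.
P(at least one) = 1 − (1−p₁)(1−p₂) = 1 − 0.668634 × 0.343373 = 0.770409.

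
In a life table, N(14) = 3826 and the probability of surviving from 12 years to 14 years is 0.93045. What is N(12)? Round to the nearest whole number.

4112

N(12) = N(14) / p = 3826 / 0.93045 = 4112.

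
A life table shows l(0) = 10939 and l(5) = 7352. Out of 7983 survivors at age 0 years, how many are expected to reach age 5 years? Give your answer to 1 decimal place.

5365.3

The relevant probability is 7352/10939 = 0.672091.
Expected number = 7983 × 0.672091 = 5365.3.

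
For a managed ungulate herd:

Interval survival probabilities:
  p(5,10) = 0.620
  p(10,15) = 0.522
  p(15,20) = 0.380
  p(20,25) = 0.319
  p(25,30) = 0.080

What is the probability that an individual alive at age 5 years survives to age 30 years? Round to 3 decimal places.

0.003

P(survive 5→30) = 0.620 × 0.522 × 0.380 × 0.319 × 0.080.
= 0.003139.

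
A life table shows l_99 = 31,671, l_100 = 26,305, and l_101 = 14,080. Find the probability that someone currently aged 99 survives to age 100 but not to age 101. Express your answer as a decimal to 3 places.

0.386

This is the probability of reaching 100 but not 101, conditional on being alive at 99: (l_100 − l_101) / l_99.
= (26,305 − 14,080) / 31,671 = 12,225 / 31,671 = 0.386000.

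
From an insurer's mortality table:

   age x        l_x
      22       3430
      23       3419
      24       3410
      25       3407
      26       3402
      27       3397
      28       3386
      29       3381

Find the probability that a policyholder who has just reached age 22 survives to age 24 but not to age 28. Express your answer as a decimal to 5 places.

0.00700

We want 2|4q22 = (l_24 − l_28)/l_22.
This is the probability of reaching 24 but not 28, conditional on being alive at 22: (l_24 − l_28) / l_22.
= (3410 − 3386) / 3430 = 24 / 3430 = 0.006997.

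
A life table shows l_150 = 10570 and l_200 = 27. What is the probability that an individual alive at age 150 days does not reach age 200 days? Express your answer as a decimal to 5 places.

P(die before 200 | alive at 150) = 1 − l_200/l_150 = 1 − 27/10570 = (10543)/10570 = 0.997446.

0.99745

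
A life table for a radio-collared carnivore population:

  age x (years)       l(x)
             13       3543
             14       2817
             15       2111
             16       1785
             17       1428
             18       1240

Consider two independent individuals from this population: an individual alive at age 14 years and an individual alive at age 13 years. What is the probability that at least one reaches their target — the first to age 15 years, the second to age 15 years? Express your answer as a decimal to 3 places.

0.899

p₁ = l(15)/l(14) = 2111/2817 = 0.749379; p₂ = l(15)/l(13) = 2111/3543 = 0.595823.
P(at least one) = 1 − (1−p₁)(1−p₂) = 1 − 0.250621 × 0.404177 = 0.898705.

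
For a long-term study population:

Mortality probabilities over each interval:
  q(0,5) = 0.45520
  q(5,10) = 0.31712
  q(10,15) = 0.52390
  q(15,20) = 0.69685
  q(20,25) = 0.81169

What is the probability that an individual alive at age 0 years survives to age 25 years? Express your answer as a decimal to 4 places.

0.0101

The overall survival probability is (1 − 0.45520) × (1 − 0.31712) × (1 − 0.52390) × (1 − 0.69685) × (1 − 0.81169).
= 0.54480 × 0.68288 × 0.47610 × 0.30315 × 0.18831 = 0.010111.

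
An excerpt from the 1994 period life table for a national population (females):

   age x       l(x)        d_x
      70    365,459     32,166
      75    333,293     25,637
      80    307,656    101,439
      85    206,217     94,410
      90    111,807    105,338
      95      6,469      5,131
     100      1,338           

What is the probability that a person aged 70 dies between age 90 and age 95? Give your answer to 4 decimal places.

This is the probability of reaching 90 but not 95, conditional on being alive at 70: (l(90) − l(95)) / l(70).
= (111,807 − 6,469) / 365,459 = 105,338 / 365,459 = 0.288235.

0.2882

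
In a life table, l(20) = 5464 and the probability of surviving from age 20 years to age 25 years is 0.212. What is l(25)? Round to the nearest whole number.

1158

l(25) = l(20) × p = 5464 × 0.212 = 1158.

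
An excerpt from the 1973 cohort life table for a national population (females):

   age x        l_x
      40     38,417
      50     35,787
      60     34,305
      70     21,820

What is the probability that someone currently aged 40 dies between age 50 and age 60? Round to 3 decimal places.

We want 10|10q40 = (l_50 − l_60)/l_40.
This is the probability of reaching 50 but not 60, conditional on being alive at 40: (l_50 − l_60) / l_40.
= (35,787 − 34,305) / 38,417 = 1,482 / 38,417 = 0.038577.

0.039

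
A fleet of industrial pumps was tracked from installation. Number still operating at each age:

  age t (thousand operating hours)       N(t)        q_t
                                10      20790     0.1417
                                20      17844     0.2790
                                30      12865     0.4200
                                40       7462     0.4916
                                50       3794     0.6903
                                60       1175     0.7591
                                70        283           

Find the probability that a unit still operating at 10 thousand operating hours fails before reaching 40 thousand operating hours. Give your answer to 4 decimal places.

P(fail before 40 | operational at 10) = 1 − N(40)/N(10) = 1 − 7462/20790 = (13328)/20790 = 0.641077.

0.6411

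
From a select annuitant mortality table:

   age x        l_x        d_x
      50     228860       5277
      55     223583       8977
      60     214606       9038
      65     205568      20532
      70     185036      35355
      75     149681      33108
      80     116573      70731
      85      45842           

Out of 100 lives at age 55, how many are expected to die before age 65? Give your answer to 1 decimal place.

8.1

The relevant probability is 1 − 205568/223583 = 0.080574.
Expected number = 100 × 0.080574 = 8.1.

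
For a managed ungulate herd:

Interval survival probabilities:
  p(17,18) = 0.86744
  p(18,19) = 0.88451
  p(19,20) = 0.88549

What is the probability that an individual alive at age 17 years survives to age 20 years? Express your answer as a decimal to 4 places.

0.6794

The overall survival probability is 0.86744 × 0.88451 × 0.88549.
= 0.679400.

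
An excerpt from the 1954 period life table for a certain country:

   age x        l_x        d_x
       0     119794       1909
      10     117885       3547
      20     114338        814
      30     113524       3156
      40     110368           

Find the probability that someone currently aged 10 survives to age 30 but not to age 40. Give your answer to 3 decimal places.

0.027

This is the probability of reaching 30 but not 40, conditional on being alive at 10: (l_30 − l_40) / l_10.
= (113524 − 110368) / 117885 = 3156 / 117885 = 0.026772.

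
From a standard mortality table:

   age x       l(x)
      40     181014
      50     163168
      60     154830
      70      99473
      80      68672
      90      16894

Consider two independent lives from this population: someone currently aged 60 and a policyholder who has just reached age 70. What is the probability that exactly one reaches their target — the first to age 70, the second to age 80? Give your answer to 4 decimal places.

0.4458

p₁ = l(70)/l(60) = 99473/154830 = 0.642466; p₂ = l(80)/l(70) = 68672/99473 = 0.690358.
P(exactly one) = p₁(1−p₂) + (1−p₁)p₂ = 0.198934 + 0.246826 = 0.445761.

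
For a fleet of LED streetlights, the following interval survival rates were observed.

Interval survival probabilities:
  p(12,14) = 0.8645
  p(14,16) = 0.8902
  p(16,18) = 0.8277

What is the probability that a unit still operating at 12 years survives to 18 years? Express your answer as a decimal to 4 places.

0.6370

P(survive 12→18) = 0.8645 × 0.8902 × 0.8277.
= 0.636980.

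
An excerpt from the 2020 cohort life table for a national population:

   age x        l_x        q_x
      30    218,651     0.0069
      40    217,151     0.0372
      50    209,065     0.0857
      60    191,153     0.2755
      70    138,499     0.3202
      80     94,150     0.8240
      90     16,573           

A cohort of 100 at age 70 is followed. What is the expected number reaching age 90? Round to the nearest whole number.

The relevant probability is 16,573/138,499 = 0.119662.
Expected number = 100 × 0.119662 = 12.

12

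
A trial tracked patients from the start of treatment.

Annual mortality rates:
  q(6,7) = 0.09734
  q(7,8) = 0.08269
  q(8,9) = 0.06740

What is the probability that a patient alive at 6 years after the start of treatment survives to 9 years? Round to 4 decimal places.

Survival from 6 to 9 is the product of surviving each interval: (1 − 0.09734) × (1 − 0.08269) × (1 − 0.06740).
= 0.90266 × 0.91731 × 0.93260 = 0.772211.

0.7722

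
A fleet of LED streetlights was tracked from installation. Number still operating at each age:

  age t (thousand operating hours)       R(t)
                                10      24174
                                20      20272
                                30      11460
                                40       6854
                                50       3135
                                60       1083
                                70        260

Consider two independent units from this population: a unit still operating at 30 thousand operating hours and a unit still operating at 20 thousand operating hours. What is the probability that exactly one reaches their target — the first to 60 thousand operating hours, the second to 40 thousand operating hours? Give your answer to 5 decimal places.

0.36870

p₁ = R(60)/R(30) = 1083/11460 = 0.094503; p₂ = R(40)/R(20) = 6854/20272 = 0.338102.
P(exactly one) = p₁(1−p₂) + (1−p₁)p₂ = 0.062551 + 0.306150 = 0.368702.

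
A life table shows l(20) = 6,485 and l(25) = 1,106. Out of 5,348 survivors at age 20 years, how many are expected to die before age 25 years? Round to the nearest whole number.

4436

The relevant probability is 1 − 1,106/6,485 = 0.829453.
Expected number = 5,348 × 0.829453 = 4436.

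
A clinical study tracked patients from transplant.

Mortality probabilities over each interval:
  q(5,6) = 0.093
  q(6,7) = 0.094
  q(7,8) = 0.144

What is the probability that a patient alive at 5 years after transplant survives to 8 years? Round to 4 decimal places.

Survival from 5 to 8 is the product of surviving each interval: (1 − 0.093) × (1 − 0.094) × (1 − 0.144).
= 0.907 × 0.906 × 0.856 = 0.703411.

0.7034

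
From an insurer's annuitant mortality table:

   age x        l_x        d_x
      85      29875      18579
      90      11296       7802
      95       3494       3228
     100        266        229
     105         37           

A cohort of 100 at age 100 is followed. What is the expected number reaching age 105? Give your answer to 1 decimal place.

The relevant probability is 37/266 = 0.139098.
Expected number = 100 × 0.139098 = 13.9.

13.9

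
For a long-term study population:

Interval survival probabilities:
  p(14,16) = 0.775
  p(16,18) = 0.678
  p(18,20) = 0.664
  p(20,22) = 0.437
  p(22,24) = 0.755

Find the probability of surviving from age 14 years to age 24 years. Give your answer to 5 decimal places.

The overall survival probability is 0.775 × 0.678 × 0.664 × 0.437 × 0.755.
= 0.115114.

0.11511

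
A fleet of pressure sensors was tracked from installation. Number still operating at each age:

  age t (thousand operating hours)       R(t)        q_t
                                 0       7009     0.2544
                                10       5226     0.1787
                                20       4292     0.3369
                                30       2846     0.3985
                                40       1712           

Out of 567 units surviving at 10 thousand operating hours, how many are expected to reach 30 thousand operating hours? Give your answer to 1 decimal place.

The relevant probability is 2846/5226 = 0.544585.
Expected number = 567 × 0.544585 = 308.8.

308.8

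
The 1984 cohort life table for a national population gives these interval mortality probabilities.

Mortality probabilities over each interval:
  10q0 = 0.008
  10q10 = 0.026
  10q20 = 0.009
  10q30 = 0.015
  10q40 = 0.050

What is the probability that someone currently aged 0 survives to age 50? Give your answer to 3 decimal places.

0.896

Survival from 0 to 50 is the product of surviving each interval: (1 − 0.008) × (1 − 0.026) × (1 − 0.009) × (1 − 0.015) × (1 − 0.050).
= 0.992 × 0.974 × 0.991 × 0.985 × 0.950 = 0.895992.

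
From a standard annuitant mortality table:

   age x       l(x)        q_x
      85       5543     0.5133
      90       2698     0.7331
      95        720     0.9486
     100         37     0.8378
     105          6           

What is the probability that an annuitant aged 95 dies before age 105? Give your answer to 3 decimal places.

0.992

P(die before 105 | alive at 95) = 1 − l(105)/l(95) = 1 − 6/720 = (714)/720 = 0.991667.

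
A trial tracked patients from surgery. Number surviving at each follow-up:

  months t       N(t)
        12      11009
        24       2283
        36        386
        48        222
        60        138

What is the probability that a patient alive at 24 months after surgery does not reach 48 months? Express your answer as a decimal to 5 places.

P(die before 48 | alive at 24) = 1 − N(48)/N(24) = 1 − 222/2283 = (2061)/2283 = 0.902760.

0.90276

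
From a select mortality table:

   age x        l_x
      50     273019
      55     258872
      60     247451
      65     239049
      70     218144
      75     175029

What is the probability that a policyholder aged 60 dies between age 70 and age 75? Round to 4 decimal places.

0.1742

We want 10|5q60 = (l_70 − l_75)/l_60.
This is the probability of reaching 70 but not 75, conditional on being alive at 60: (l_70 − l_75) / l_60.
= (218144 − 175029) / 247451 = 43115 / 247451 = 0.174237.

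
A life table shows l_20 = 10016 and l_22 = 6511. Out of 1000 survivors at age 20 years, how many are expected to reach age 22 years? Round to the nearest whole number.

The relevant probability is 6511/10016 = 0.650060.
Expected number = 1000 × 0.650060 = 650.

650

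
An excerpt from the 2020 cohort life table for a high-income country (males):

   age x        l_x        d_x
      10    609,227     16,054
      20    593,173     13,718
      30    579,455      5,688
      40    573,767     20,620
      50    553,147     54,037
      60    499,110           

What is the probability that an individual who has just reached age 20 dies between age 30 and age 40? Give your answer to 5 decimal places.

0.00959

We want 10|10q20 = (l_30 − l_40)/l_20.
This is the probability of reaching 30 but not 40, conditional on being alive at 20: (l_30 − l_40) / l_20.
= (579,455 − 573,767) / 593,173 = 5,688 / 593,173 = 0.009589.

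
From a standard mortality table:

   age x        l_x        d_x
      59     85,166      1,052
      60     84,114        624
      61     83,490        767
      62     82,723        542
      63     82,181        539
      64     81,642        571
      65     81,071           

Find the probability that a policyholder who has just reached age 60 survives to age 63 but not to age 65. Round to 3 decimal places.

0.013

We want 3|2q60 = (l_63 − l_65)/l_60.
This is the probability of reaching 63 but not 65, conditional on being alive at 60: (l_63 − l_65) / l_60.
= (82,181 − 81,071) / 84,114 = 1,110 / 84,114 = 0.013196.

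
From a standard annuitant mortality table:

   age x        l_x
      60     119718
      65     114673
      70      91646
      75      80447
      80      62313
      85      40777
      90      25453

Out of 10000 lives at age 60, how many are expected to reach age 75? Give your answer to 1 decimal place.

The relevant probability is 80447/119718 = 0.671971.
Expected number = 10000 × 0.671971 = 6719.7.

6719.7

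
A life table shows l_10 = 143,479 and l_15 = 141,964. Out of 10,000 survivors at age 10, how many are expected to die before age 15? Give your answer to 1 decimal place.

105.6

The relevant probability is 1 − 141,964/143,479 = 0.010559.
Expected number = 10,000 × 0.010559 = 105.6.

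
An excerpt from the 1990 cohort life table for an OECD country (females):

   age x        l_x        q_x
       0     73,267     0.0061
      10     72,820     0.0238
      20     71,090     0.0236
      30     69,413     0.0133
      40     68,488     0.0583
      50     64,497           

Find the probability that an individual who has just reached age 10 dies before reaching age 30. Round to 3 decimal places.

0.047

P(die before 30 | alive at 10) = 1 − l_30/l_10 = 1 − 69,413/72,820 = (3,407)/72,820 = 0.046787.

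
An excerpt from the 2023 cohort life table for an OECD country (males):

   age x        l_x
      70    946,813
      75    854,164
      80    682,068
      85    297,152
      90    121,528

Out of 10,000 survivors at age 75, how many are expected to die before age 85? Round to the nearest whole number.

6521

The relevant probability is 1 − 297,152/854,164 = 0.652114.
Expected number = 10,000 × 0.652114 = 6521.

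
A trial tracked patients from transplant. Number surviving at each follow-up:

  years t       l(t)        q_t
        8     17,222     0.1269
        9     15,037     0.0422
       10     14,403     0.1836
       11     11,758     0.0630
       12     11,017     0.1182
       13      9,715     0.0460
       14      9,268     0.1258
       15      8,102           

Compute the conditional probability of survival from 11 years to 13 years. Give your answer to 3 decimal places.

0.826

The conditional survival probability is l(13)/l(11) = 9,715/11,758 = 0.826246.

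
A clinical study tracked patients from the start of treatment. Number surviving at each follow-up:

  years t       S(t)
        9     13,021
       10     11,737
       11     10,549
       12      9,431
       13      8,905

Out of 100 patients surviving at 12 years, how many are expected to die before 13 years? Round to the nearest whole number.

The relevant probability is 1 − 8,905/9,431 = 0.055774.
Expected number = 100 × 0.055774 = 6.

6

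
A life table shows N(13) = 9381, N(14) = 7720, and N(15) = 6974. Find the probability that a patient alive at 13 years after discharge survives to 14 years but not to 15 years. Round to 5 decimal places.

This is the probability of reaching 14 but not 15, conditional on being alive at 13: (N(14) − N(15)) / N(13).
= (7720 − 6974) / 9381 = 746 / 9381 = 0.079522.

0.07952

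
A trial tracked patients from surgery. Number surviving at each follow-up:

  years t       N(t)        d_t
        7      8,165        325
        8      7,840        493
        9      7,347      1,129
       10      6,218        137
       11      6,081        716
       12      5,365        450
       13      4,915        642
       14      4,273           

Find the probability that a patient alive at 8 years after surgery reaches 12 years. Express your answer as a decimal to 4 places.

The conditional survival probability is N(12)/N(8) = 5,365/7,840 = 0.684311.

0.6843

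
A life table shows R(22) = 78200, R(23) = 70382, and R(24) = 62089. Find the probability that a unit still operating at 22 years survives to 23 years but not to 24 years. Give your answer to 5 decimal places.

This is the probability of reaching 23 but not 24, conditional on being operational at 22: (R(23) − R(24)) / R(22).
= (70382 − 62089) / 78200 = 8293 / 78200 = 0.106049.

0.10605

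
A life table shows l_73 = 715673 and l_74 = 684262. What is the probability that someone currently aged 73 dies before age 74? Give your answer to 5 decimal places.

P(die before 74 | alive at 73) = 1 − l_74/l_73 = 1 − 684262/715673 = (31411)/715673 = 0.043890.

0.04389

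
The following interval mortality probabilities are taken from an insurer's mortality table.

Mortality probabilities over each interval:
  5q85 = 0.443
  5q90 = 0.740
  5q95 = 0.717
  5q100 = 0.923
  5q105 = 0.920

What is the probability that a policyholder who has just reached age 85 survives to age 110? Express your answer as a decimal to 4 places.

0.0003

The overall survival probability is (1 − 0.443) × (1 − 0.740) × (1 − 0.717) × (1 − 0.923) × (1 − 0.920).
= 0.557 × 0.260 × 0.283 × 0.077 × 0.080 = 0.000252.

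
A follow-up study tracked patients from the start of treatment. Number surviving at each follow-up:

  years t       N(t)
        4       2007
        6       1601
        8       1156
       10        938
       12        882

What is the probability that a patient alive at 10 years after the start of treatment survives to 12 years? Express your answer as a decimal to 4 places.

0.9403

The conditional survival probability is N(12)/N(10) = 882/938 = 0.940299.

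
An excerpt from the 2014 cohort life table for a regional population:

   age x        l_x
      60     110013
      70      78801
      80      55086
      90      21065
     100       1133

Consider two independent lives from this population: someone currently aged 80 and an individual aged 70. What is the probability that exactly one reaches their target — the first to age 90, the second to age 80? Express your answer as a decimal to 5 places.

p₁ = l_90/l_80 = 21065/55086 = 0.382402; p₂ = l_80/l_70 = 55086/78801 = 0.699052.
P(exactly one) = p₁(1−p₂) + (1−p₁)p₂ = 0.115083 + 0.431733 = 0.546816.

0.54682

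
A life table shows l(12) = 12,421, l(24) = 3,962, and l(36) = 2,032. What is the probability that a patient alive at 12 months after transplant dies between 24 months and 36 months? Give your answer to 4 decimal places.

This is the probability of reaching 24 but not 36, conditional on being alive at 12: (l(24) − l(36)) / l(12).
= (3,962 − 2,032) / 12,421 = 1,930 / 12,421 = 0.155382.

0.1554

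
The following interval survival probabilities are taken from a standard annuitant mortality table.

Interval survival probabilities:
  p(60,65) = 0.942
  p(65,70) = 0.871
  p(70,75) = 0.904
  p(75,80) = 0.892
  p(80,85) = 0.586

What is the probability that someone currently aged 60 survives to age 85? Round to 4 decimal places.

The overall survival probability is 0.942 × 0.871 × 0.904 × 0.892 × 0.586.
= 0.387704.

0.3877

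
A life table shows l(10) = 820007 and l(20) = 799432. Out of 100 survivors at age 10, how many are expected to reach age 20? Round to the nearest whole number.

The relevant probability is 799432/820007 = 0.974909.
Expected number = 100 × 0.974909 = 97.

97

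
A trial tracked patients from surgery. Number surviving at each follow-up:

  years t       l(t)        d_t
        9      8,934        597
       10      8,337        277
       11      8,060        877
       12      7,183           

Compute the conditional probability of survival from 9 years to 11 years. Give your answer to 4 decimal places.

The conditional survival probability is l(11)/l(9) = 8,060/8,934 = 0.902171.

0.9022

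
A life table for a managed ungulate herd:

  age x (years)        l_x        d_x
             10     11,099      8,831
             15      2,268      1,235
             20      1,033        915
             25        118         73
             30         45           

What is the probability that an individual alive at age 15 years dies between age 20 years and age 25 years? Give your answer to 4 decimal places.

0.4034

This is the probability of reaching 20 but not 25, conditional on being alive at 15: (l_20 − l_25) / l_15.
= (1,033 − 118) / 2,268 = 915 / 2,268 = 0.403439.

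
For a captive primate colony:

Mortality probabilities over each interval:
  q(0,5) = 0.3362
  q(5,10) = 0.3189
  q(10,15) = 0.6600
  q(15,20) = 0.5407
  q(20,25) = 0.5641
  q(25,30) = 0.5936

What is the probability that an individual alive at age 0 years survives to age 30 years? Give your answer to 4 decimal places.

0.0125

The overall survival probability is (1 − 0.3362) × (1 − 0.3189) × (1 − 0.6600) × (1 − 0.5407) × (1 − 0.5641) × (1 − 0.5936).
= 0.6638 × 0.6811 × 0.3400 × 0.4593 × 0.4359 × 0.4064 = 0.012507.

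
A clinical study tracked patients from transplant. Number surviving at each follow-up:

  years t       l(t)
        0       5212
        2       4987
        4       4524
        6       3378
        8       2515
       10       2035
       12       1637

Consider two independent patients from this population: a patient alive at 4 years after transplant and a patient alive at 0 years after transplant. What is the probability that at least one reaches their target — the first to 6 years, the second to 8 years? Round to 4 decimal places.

p₁ = l(6)/l(4) = 3378/4524 = 0.746684; p₂ = l(8)/l(0) = 2515/5212 = 0.482540.
P(at least one) = 1 − (1−p₁)(1−p₂) = 1 − 0.253316 × 0.517460 = 0.868919.

0.8689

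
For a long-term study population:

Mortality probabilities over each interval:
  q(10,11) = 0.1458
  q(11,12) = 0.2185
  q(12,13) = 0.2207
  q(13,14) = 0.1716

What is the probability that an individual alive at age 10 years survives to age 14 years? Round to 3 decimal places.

0.431

The overall survival probability is (1 − 0.1458) × (1 − 0.2185) × (1 − 0.2207) × (1 − 0.1716).
= 0.8542 × 0.7815 × 0.7793 × 0.8284 = 0.430956.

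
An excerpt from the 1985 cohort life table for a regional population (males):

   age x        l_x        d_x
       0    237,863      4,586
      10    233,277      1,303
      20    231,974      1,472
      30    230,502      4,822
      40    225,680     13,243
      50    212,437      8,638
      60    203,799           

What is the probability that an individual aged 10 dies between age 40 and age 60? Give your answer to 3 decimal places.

We want 30|20q10 = (l_40 − l_60)/l_10.
This is the probability of reaching 40 but not 60, conditional on being alive at 10: (l_40 − l_60) / l_10.
= (225,680 − 203,799) / 233,277 = 21,881 / 233,277 = 0.093798.

0.094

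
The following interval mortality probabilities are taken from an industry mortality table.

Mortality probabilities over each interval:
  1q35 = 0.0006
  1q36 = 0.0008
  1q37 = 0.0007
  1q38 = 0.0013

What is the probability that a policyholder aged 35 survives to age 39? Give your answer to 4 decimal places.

0.9966

Chaining the interval survival probabilities: (1 − 0.0006) × (1 − 0.0008) × (1 − 0.0007) × (1 − 0.0013).
= 0.9994 × 0.9992 × 0.9993 × 0.9987 = 0.996604.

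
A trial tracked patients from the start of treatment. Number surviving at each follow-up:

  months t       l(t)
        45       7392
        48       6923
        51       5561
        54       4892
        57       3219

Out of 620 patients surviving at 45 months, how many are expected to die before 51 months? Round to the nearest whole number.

The relevant probability is 1 − 5561/7392 = 0.247700.
Expected number = 620 × 0.247700 = 154.

154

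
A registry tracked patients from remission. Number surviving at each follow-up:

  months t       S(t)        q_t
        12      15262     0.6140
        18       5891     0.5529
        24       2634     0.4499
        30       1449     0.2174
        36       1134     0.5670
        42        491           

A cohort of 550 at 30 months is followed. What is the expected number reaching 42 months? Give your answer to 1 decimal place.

The relevant probability is 491/1449 = 0.338854.
Expected number = 550 × 0.338854 = 186.4.

186.4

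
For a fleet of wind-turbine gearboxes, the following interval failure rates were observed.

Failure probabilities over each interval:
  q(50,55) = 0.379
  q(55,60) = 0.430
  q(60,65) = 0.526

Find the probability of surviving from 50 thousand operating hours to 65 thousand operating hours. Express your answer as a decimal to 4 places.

0.1678

P(survive 50→65) = (1 − 0.379) × (1 − 0.430) × (1 − 0.526).
= 0.621 × 0.570 × 0.474 = 0.167782.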